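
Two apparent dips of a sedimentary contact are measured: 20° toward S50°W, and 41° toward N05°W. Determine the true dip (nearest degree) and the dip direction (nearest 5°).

true dip 54°, dip direction 305°

Each apparent-dip line lies in the plane. As unit vectors (x east, y north, z up), v₁ plunges 20°→S50°W and v₂ plunges 41°→N05°W.
Cross product v₁ × v₂ gives the pole to the plane: n ∝ (-0.653, 0.450, 0.581).
Dip δ = arctan(|n_h|/n_z) = arctan(0.793/0.581) = 53.8°.
The horizontal component of n points toward azimuth atan2(n_x, n_y) = 305°, the dip direction.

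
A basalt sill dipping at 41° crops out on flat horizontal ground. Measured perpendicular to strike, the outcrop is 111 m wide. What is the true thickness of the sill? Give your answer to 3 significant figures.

72.8 m

True thickness t = w · sin(dip) = 111 × sin 41°
t = 111 × 0.6561 = 72.823 m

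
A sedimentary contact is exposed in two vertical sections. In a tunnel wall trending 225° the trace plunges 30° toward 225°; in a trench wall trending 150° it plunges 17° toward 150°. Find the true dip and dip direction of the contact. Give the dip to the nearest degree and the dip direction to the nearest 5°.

true dip 31°, dip direction 210°

Each apparent-dip line lies in the plane. As unit vectors (x east, y north, z up), v₁ plunges 30°→225° and v₂ plunges 17°→150°.
The plane normal is n = v₁ × v₂ ∝ (-0.235, -0.418, 0.800).
Dip δ = arctan(|n_h|/n_z) = arctan(0.480/0.800) = 30.9°.
The horizontal component of n points toward azimuth atan2(n_x, n_y) = 209°, the dip direction.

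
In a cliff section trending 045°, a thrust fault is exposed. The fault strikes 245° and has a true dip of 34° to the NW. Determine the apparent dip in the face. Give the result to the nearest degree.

The strike is 245° and the section trends 045°; the acute angle between them is β = 20°.
tan(apparent dip) = tan 34° · sin 20° = 0.2307
apparent dip = arctan 0.2307 = 12.99°

13°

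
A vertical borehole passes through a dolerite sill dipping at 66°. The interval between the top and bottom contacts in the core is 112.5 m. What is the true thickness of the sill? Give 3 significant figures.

True thickness t = h · cos(dip) = 112.5 × cos 66°
t = 112.5 × 0.4067 = 45.758 m

45.8 m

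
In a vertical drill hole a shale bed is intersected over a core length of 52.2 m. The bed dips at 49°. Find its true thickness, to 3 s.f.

True thickness t = h · cos(dip) = 52.2 × cos 49°
t = 52.2 × 0.6561 = 34.246 m

34.2 m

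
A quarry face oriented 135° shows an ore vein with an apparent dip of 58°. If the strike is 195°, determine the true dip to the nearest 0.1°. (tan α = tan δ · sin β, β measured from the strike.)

β = acute angle between strike 195° and section 135° = 60°.
tan(true dip) = tan 58° / sin 60° = 1.8479
true dip = arctan 1.8479 = 61.58°

61.6°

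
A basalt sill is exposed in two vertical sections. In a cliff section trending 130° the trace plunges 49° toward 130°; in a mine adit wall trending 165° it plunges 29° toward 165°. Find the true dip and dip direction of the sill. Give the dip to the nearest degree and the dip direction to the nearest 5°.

true dip 53°, dip direction 100°

Each apparent-dip line lies in the plane. As unit vectors (x east, y north, z up), v₁ plunges 49°→130° and v₂ plunges 29°→165°.
Cross product v₁ × v₂ gives the pole to the plane: n ∝ (0.433, -0.073, 0.329).
Dip δ = arctan(|n_h|/n_z) = arctan(0.439/0.329) = 53.2°.
Dip direction = azimuth of (n_x, n_y) = atan2(0.433, -0.073) = 100°.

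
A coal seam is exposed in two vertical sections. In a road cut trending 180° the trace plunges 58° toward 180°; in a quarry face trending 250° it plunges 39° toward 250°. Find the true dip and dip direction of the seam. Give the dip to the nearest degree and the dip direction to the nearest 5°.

true dip 58°, dip direction 190°

The two traces are lines in the plane: v₁ = (sin 180°·cos 58°, cos 180°·cos 58°, −sin 58°), v₂ = (sin 250°·cos 39°, cos 250°·cos 39°, −sin 39°).
n = v₁ × v₂ = (-0.108, -0.619, 0.387) (taken with n_z > 0).
True dip = arccos(n_z / |n|) = arccos(0.5242) = 58.4°.
Dip direction = azimuth of (n_x, n_y) = atan2(-0.108, -0.619) = 190°.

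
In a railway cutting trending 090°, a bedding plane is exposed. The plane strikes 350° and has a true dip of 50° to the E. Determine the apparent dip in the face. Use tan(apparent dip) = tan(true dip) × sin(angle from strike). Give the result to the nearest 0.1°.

49.6°

The section lies 80° from the strike.
tan α = tan 50° × sin 80° = 1.1918 × 0.9848 = 1.1736
apparent dip = arctan 1.1736 = 49.57°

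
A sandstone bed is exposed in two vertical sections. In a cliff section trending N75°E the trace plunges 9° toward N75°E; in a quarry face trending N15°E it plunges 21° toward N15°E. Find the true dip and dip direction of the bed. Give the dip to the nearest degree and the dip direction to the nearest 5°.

The two traces are lines in the plane: v₁ = (sin 75°·cos 9°, cos 75°·cos 9°, −sin 9°), v₂ = (sin 15°·cos 21°, cos 15°·cos 21°, −sin 21°).
Cross product v₁ × v₂ gives the pole to the plane: n ∝ (0.049, 0.304, 0.799).
tan δ = √(n_x²+n_y²)/n_z = 0.308/0.799, so δ = 21.1°.
The horizontal component of n points toward azimuth atan2(n_x, n_y) = 9°, the dip direction.

true dip 21°, dip direction 010°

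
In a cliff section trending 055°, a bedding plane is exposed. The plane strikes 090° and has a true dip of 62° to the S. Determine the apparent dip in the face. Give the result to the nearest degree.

47°

The section lies 35° from the strike.
tan(apparent dip) = tan 62° · sin 35° = 1.0787
α = arctan(1.0787) = 47.17°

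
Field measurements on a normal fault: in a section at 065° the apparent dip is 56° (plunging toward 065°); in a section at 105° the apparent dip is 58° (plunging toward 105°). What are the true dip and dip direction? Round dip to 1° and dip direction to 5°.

true dip 59°, dip direction 090°

Each apparent-dip line lies in the plane. As unit vectors (x east, y north, z up), v₁ plunges 56°→065° and v₂ plunges 58°→105°.
The plane normal is n = v₁ × v₂ ∝ (0.314, -0.005, 0.190).
True dip = arccos(n_z / |n|) = arccos(0.5184) = 58.8°.
The horizontal component of n points toward azimuth atan2(n_x, n_y) = 91°, the dip direction.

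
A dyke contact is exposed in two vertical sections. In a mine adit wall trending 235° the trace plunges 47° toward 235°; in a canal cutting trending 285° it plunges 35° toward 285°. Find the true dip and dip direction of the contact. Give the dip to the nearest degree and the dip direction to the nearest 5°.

true dip 47°, dip direction 235°

Each apparent-dip line lies in the plane. As unit vectors (x east, y north, z up), v₁ plunges 47°→235° and v₂ plunges 35°→285°.
n = v₁ × v₂ = (-0.379, -0.258, 0.428) (taken with n_z > 0).
True dip = arccos(n_z / |n|) = arccos(0.6820) = 47.0°.
Dip direction = azimuth of (n_x, n_y) = atan2(-0.379, -0.258) = 236°.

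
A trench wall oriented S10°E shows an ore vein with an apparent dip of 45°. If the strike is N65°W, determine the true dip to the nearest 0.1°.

β = acute angle between strike N65°W and section S10°E = 55°.
tan(true dip) = tan 45° / sin 55° = 1.2208
δ = arctan(1.2208) = 50.68°

50.7°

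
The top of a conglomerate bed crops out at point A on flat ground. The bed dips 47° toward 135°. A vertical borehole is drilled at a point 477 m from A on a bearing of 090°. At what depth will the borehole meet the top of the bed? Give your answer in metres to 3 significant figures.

362 m

The hole lies 45° from the dip direction, so the down-dip offset is 477 × cos 45° = 337.29 m.
Depth = down-dip offset × tan(dip) = 337.29 × tan 47° = 337.29 × 1.0724
Depth = 361.70 m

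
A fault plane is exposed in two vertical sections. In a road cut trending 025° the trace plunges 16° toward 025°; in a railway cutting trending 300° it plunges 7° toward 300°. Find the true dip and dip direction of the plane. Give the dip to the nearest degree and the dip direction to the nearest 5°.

true dip 17°, dip direction 005°

Represent each trace as a vector plunging at its apparent dip toward its trend (east-north-up frame): v₁ = (0.406, 0.871, -0.276), v₂ = (-0.860, 0.496, -0.122).
Cross product v₁ × v₂ gives the pole to the plane: n ∝ (0.031, 0.286, 0.950).
Dip δ = arctan(|n_h|/n_z) = arctan(0.288/0.950) = 16.9°.
The horizontal component of n points toward azimuth atan2(n_x, n_y) = 6°, the dip direction.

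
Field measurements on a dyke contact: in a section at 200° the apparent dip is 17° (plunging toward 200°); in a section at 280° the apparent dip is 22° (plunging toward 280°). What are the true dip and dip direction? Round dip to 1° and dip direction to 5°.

true dip 25°, dip direction 250°

Represent each trace as a vector plunging at its apparent dip toward its trend (east-north-up frame): v₁ = (-0.327, -0.899, -0.292), v₂ = (-0.913, 0.161, -0.375).
Cross product v₁ × v₂ gives the pole to the plane: n ∝ (-0.384, -0.144, 0.873).
True dip = arccos(n_z / |n|) = arccos(0.9052) = 25.2°.
The horizontal component of n points toward azimuth atan2(n_x, n_y) = 249°, the dip direction.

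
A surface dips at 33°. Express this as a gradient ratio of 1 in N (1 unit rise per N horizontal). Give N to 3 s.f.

1 : N means tan θ = 1/N, so N = 1/tan 33° = 1/0.6494

1 in 1.54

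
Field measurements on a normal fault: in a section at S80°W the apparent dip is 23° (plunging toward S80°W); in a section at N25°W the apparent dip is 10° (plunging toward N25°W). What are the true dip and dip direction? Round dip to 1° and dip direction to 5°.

Each apparent-dip line lies in the plane. As unit vectors (x east, y north, z up), v₁ plunges 23°→S80°W and v₂ plunges 10°→N25°W.
n = v₁ × v₂ = (-0.376, -0.005, 0.876) (taken with n_z > 0).
True dip = arccos(n_z / |n|) = arccos(0.9187) = 23.3°.
Dip direction = azimuth of (n_x, n_y) = atan2(-0.376, -0.005) = 269°.

true dip 23°, dip direction 270°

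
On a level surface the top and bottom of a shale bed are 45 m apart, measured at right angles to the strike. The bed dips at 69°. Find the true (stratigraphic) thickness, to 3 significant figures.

42.0 m

True thickness t = w · sin(dip) = 45 × sin 69°
t = 45 × 0.9336 = 42.011 m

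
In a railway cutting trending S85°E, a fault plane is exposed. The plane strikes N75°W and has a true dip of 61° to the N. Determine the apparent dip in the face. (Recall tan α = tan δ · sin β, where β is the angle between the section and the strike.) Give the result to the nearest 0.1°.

Angle between strike (N75°W) and section (S85°E): β = 10°.
tan α = tan 61° × sin 10° = 1.8040 × 0.1736 = 0.3133
apparent dip = arctan 0.3133 = 17.39°

17.4°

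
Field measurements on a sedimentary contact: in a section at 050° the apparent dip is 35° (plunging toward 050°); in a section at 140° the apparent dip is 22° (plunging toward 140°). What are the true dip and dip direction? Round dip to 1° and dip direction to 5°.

Each apparent-dip line lies in the plane. As unit vectors (x east, y north, z up), v₁ plunges 35°→050° and v₂ plunges 22°→140°.
Cross product v₁ × v₂ gives the pole to the plane: n ∝ (0.605, 0.107, 0.760).
tan δ = √(n_x²+n_y²)/n_z = 0.614/0.760, so δ = 39.0°.
Dip direction = atan2(0.605, 0.107) = 80° (azimuth of n's horizontal projection).

true dip 39°, dip direction 080°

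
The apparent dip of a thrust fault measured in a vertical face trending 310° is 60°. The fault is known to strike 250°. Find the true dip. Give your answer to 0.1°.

β = acute angle between strike 250° and section 310° = 60°.
tan(true dip) = tan 60° / sin 60° = 2.0000
true dip = arctan 2.0000 = 63.43°

63.4°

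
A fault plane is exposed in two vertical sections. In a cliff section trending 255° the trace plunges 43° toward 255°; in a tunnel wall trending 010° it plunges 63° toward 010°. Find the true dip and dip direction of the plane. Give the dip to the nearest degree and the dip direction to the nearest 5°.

The two traces are lines in the plane: v₁ = (sin 255°·cos 43°, cos 255°·cos 43°, −sin 43°), v₂ = (sin 10°·cos 63°, cos 10°·cos 63°, −sin 63°).
n = v₁ × v₂ = (-0.474, 0.683, 0.301) (taken with n_z > 0).
True dip = arccos(n_z / |n|) = arccos(0.3404) = 70.1°.
The horizontal component of n points toward azimuth atan2(n_x, n_y) = 325°, the dip direction.

true dip 70°, dip direction 325°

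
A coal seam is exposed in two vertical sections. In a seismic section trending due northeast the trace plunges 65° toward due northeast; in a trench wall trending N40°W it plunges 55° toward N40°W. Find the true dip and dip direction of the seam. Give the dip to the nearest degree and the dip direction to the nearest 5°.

true dip 68°, dip direction 015°

Represent each trace as a vector plunging at its apparent dip toward its trend (east-north-up frame): v₁ = (0.299, 0.299, -0.906), v₂ = (-0.369, 0.439, -0.819).
The plane normal is n = v₁ × v₂ ∝ (0.153, 0.579, 0.241).
Dip δ = arctan(|n_h|/n_z) = arctan(0.599/0.241) = 68.0°.
The horizontal component of n points toward azimuth atan2(n_x, n_y) = 15°, the dip direction.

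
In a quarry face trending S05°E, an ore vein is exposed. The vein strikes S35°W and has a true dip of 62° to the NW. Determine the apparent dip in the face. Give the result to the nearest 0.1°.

50.4°

The strike is S35°W and the section trends S05°E; the acute angle between them is β = 40°.
tan(apparent dip) = tan 62° · sin 40° = 1.2089
α = arctan(1.2089) = 50.40°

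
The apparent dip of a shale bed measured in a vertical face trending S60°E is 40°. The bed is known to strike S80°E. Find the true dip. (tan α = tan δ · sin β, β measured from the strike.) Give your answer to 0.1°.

67.8°

The section is 20° from the strike.
tan δ = tan α / sin β = tan 40° / sin 20° = 0.8391 / 0.3420 = 2.4534
true dip = arctan 2.4534 = 67.82°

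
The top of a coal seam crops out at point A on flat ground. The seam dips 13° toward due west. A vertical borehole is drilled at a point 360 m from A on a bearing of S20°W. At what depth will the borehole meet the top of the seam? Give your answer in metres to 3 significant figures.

28.4 m

The hole lies 70° from the dip direction, so the down-dip offset is 360 × cos 70° = 123.13 m.
Depth = down-dip offset × tan(dip) = 123.13 × tan 13° = 123.13 × 0.2309
Depth = 28.43 m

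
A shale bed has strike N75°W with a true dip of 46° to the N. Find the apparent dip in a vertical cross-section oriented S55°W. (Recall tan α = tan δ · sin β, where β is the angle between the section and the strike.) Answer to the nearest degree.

Angle between strike (N75°W) and section (S55°W): β = 50°.
tan(apparent dip) = tan 46° · sin 50° = 0.7933
α = arctan(0.7933) = 38.42°

38°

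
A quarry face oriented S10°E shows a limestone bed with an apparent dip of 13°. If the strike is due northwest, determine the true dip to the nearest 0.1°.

21.9°

β = acute angle between strike due northwest and section S10°E = 35°.
tan δ = tan α / sin β = tan 13° / sin 35° = 0.2309 / 0.5736 = 0.4025
δ = arctan(0.4025) = 21.93°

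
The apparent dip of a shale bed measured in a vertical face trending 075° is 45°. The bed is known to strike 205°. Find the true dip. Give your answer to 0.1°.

52.5°

The section is 50° from the strike.
tan(true dip) = tan 45° / sin 50° = 1.3054
true dip = arctan 1.3054 = 52.55°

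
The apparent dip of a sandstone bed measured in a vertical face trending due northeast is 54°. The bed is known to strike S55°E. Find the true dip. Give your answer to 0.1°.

54.4°

β = acute angle between strike S55°E and section due northeast = 80°.
tan(true dip) = tan 54° / sin 80° = 1.3976
δ = arctan(1.3976) = 54.42°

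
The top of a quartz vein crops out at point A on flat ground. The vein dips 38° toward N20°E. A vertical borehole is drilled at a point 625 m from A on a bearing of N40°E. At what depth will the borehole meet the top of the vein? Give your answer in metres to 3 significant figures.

The hole lies 20° from the dip direction, so the down-dip offset is 625 × cos 20° = 587.31 m.
Depth = down-dip offset × tan(dip) = 587.31 × tan 38° = 587.31 × 0.7813
Depth = 458.86 m

459 m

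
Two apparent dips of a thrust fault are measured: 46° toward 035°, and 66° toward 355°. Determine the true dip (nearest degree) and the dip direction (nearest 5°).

true dip 68°, dip direction 330°

The two traces are lines in the plane: v₁ = (sin 35°·cos 46°, cos 35°·cos 46°, −sin 46°), v₂ = (sin 355°·cos 66°, cos 355°·cos 66°, −sin 66°).
The plane normal is n = v₁ × v₂ ∝ (-0.228, 0.389, 0.182).
True dip = arccos(n_z / |n|) = arccos(0.3732) = 68.1°.
The horizontal component of n points toward azimuth atan2(n_x, n_y) = 330°, the dip direction.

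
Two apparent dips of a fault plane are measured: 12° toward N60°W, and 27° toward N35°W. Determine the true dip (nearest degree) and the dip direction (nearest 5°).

The two traces are lines in the plane: v₁ = (sin 300°·cos 12°, cos 300°·cos 12°, −sin 12°), v₂ = (sin 325°·cos 27°, cos 325°·cos 27°, −sin 27°).
Cross product v₁ × v₂ gives the pole to the plane: n ∝ (0.070, 0.278, 0.368).
Dip δ = arctan(|n_h|/n_z) = arctan(0.287/0.368) = 37.9°.
The horizontal component of n points toward azimuth atan2(n_x, n_y) = 14°, the dip direction.

true dip 38°, dip direction 015°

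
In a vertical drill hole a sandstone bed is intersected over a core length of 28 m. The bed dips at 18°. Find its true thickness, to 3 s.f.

True thickness t = h · cos(dip) = 28 × cos 18°
t = 28 × 0.9511 = 26.630 m

26.6 m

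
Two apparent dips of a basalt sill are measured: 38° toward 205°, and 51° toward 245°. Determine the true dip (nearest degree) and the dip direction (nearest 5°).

The two traces are lines in the plane: v₁ = (sin 205°·cos 38°, cos 205°·cos 38°, −sin 38°), v₂ = (sin 245°·cos 51°, cos 245°·cos 51°, −sin 51°).
The plane normal is n = v₁ × v₂ ∝ (-0.391, -0.092, 0.319).
True dip = arccos(n_z / |n|) = arccos(0.6213) = 51.6°.
The horizontal component of n points toward azimuth atan2(n_x, n_y) = 257°, the dip direction.

true dip 52°, dip direction 255°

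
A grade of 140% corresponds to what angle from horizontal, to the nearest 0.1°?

54.5°

tan θ = 140/100 = 1.4000
θ = arctan(1.4000) = 54.46°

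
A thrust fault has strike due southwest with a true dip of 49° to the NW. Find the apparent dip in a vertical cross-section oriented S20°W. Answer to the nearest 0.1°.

25.9°

The section lies 25° from the strike.
tan α = tan 49° × sin 25° = 1.1504 × 0.4226 = 0.4862
apparent dip = arctan 0.4862 = 25.93°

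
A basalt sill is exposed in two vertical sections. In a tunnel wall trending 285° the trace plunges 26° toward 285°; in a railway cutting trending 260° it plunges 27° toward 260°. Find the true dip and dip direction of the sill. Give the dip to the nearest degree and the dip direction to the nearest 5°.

Represent each trace as a vector plunging at its apparent dip toward its trend (east-north-up frame): v₁ = (-0.868, 0.233, -0.438), v₂ = (-0.877, -0.155, -0.454).
n = v₁ × v₂ = (-0.173, -0.009, 0.338) (taken with n_z > 0).
tan δ = √(n_x²+n_y²)/n_z = 0.174/0.338, so δ = 27.2°.
Dip direction = atan2(-0.173, -0.009) = 267° (azimuth of n's horizontal projection).

true dip 27°, dip direction 265°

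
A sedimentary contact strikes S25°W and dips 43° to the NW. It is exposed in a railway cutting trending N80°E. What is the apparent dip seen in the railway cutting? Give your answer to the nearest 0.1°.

The strike is S25°W and the section trends N80°E; the acute angle between them is β = 55°.
tan(apparent dip) = tan 43° · sin 55° = 0.7639
α = arctan(0.7639) = 37.38°

37.4°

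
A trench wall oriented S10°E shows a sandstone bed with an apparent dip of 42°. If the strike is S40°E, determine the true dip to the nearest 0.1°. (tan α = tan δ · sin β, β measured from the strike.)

61.0°

β = acute angle between strike S40°E and section S10°E = 30°.
tan(true dip) = tan 42° / sin 30° = 1.8008
δ = arctan(1.8008) = 60.96°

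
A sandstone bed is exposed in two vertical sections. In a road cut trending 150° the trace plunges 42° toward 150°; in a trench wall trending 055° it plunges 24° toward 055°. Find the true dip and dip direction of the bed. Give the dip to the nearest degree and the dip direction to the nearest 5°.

The two traces are lines in the plane: v₁ = (sin 150°·cos 42°, cos 150°·cos 42°, −sin 42°), v₂ = (sin 55°·cos 24°, cos 55°·cos 24°, −sin 24°).
The plane normal is n = v₁ × v₂ ∝ (0.612, -0.350, 0.676).
True dip = arccos(n_z / |n|) = arccos(0.6922) = 46.2°.
The horizontal component of n points toward azimuth atan2(n_x, n_y) = 120°, the dip direction.

true dip 46°, dip direction 120°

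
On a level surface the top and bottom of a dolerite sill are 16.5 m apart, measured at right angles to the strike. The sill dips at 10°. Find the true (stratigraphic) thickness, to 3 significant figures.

2.87 m

True thickness t = w · sin(dip) = 16.5 × sin 10°
t = 16.5 × 0.1736 = 2.865 m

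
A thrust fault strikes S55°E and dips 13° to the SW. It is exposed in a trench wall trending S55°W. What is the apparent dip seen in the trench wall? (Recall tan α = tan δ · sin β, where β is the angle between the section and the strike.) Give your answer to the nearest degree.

The strike is S55°E and the section trends S55°W; the acute angle between them is β = 70°.
tan α = tan 13° × sin 70° = 0.2309 × 0.9397 = 0.2169
α = arctan(0.2169) = 12.24°

12°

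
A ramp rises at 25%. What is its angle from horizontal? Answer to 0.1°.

14.0°

tan θ = 25/100 = 0.2500
θ = arctan(0.2500) = 14.04°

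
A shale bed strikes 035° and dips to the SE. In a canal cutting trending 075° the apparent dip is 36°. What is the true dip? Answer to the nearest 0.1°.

48.5°

β = acute angle between strike 035° and section 075° = 40°.
tan(true dip) = tan 36° / sin 40° = 1.1303
true dip = arctan 1.1303 = 48.50°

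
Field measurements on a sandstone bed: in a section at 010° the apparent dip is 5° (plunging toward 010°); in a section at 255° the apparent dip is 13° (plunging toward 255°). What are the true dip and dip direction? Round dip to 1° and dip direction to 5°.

true dip 17°, dip direction 295°

Each apparent-dip line lies in the plane. As unit vectors (x east, y north, z up), v₁ plunges 5°→010° and v₂ plunges 13°→255°.
n = v₁ × v₂ = (-0.243, 0.121, 0.880) (taken with n_z > 0).
tan δ = √(n_x²+n_y²)/n_z = 0.271/0.880, so δ = 17.1°.
The horizontal component of n points toward azimuth atan2(n_x, n_y) = 296°, the dip direction.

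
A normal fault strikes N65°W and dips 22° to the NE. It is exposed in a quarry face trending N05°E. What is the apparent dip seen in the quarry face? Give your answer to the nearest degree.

21°

The section lies 70° from the strike.
tan(apparent dip) = tan 22° · sin 70° = 0.3797
α = arctan(0.3797) = 20.79°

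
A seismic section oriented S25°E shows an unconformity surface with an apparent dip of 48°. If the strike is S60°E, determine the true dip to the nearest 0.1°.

62.7°

β = acute angle between strike S60°E and section S25°E = 35°.
tan(true dip) = tan 48° / sin 35° = 1.9363
true dip = arctan 1.9363 = 62.69°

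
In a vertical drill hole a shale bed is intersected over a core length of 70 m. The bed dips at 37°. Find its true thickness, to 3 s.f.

55.9 m

True thickness t = h · cos(dip) = 70 × cos 37°
t = 70 × 0.7986 = 55.904 m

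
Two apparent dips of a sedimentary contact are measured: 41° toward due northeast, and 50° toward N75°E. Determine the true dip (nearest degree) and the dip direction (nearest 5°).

Each apparent-dip line lies in the plane. As unit vectors (x east, y north, z up), v₁ plunges 41°→due northeast and v₂ plunges 50°→N75°E.
Cross product v₁ × v₂ gives the pole to the plane: n ∝ (0.300, -0.001, 0.243).
True dip = arccos(n_z / |n|) = arccos(0.6292) = 51.0°.
The horizontal component of n points toward azimuth atan2(n_x, n_y) = 90°, the dip direction.

true dip 51°, dip direction 090°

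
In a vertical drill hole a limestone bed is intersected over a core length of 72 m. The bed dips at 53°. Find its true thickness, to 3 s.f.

43.3 m

True thickness t = h · cos(dip) = 72 × cos 53°
t = 72 × 0.6018 = 43.331 m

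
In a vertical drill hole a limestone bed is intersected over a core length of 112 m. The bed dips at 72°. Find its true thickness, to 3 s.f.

34.6 m

True thickness t = h · cos(dip) = 112 × cos 72°
t = 112 × 0.3090 = 34.610 m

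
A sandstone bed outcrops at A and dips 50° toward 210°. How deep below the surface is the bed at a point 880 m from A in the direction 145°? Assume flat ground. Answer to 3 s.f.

443 m

The hole lies 65° from the dip direction, so the down-dip offset is 880 × cos 65° = 371.90 m.
Depth = down-dip offset × tan(dip) = 371.90 × tan 50° = 371.90 × 1.1918
Depth = 443.22 m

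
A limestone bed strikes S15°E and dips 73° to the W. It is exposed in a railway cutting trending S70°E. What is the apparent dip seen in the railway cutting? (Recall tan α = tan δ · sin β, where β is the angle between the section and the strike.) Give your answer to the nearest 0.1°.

Angle between strike (S15°E) and section (S70°E): β = 55°.
tan(apparent dip) = tan 73° · sin 55° = 2.6793
apparent dip = arctan 2.6793 = 69.53°

69.5°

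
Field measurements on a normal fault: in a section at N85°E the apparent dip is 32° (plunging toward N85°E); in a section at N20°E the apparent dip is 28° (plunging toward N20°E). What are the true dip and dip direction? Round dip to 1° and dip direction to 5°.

true dip 35°, dip direction 060°

Each apparent-dip line lies in the plane. As unit vectors (x east, y north, z up), v₁ plunges 32°→N85°E and v₂ plunges 28°→N20°E.
The plane normal is n = v₁ × v₂ ∝ (0.405, 0.237, 0.679).
tan δ = √(n_x²+n_y²)/n_z = 0.469/0.679, so δ = 34.6°.
Dip direction = azimuth of (n_x, n_y) = atan2(0.405, 0.237) = 60°.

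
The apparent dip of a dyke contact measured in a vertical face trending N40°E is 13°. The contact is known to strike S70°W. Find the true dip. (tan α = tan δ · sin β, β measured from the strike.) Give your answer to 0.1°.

24.8°

The section is 30° from the strike.
tan(true dip) = tan 13° / sin 30° = 0.4617
true dip = arctan 0.4617 = 24.78°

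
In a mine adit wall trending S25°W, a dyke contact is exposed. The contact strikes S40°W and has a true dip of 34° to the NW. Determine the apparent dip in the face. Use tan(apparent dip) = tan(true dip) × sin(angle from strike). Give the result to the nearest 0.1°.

9.9°

The strike is S40°W and the section trends S25°W; the acute angle between them is β = 15°.
tan(apparent dip) = tan 34° · sin 15° = 0.1746
α = arctan(0.1746) = 9.90°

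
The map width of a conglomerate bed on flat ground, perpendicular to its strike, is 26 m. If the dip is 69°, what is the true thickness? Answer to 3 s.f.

24.3 m

True thickness t = w · sin(dip) = 26 × sin 69°
t = 26 × 0.9336 = 24.273 m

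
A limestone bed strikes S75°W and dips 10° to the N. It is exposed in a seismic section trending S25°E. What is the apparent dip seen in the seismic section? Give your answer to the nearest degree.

Angle between strike (S75°W) and section (S25°E): β = 80°.
tan(apparent dip) = tan 10° · sin 80° = 0.1736
apparent dip = arctan 0.1736 = 9.85°

10°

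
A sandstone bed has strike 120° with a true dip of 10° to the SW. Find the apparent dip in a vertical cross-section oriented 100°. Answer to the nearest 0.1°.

Angle between strike (120°) and section (100°): β = 20°.
tan(apparent dip) = tan 10° · sin 20° = 0.0603
α = arctan(0.0603) = 3.45°

3.5°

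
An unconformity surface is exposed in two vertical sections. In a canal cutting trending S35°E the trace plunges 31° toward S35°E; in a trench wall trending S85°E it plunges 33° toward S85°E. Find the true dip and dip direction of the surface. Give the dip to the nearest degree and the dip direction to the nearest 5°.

Represent each trace as a vector plunging at its apparent dip toward its trend (east-north-up frame): v₁ = (0.492, -0.702, -0.515), v₂ = (0.835, -0.073, -0.545).
n = v₁ × v₂ = (0.345, -0.163, 0.551) (taken with n_z > 0).
tan δ = √(n_x²+n_y²)/n_z = 0.381/0.551, so δ = 34.7°.
Dip direction = atan2(0.345, -0.163) = 115° (azimuth of n's horizontal projection).

true dip 35°, dip direction 115°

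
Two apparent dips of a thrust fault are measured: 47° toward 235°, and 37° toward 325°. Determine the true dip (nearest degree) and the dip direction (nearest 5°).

true dip 53°, dip direction 270°

Represent each trace as a vector plunging at its apparent dip toward its trend (east-north-up frame): v₁ = (-0.559, -0.391, -0.731), v₂ = (-0.458, 0.654, -0.602).
Cross product v₁ × v₂ gives the pole to the plane: n ∝ (-0.714, 0.001, 0.545).
Dip δ = arctan(|n_h|/n_z) = arctan(0.714/0.545) = 52.7°.
Dip direction = azimuth of (n_x, n_y) = atan2(-0.714, 0.001) = 270°.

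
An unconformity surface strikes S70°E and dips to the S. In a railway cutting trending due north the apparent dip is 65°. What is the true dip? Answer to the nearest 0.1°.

66.3°

β = acute angle between strike S70°E and section due north = 70°.
tan(true dip) = tan 65° / sin 70° = 2.2821
true dip = arctan 2.2821 = 66.34°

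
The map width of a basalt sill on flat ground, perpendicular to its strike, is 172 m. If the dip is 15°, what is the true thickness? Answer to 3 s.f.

44.5 m

True thickness t = w · sin(dip) = 172 × sin 15°
t = 172 × 0.2588 = 44.517 m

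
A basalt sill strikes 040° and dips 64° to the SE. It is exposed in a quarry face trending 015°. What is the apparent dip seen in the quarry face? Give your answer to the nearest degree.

The strike is 040° and the section trends 015°; the acute angle between them is β = 25°.
tan α = tan 64° × sin 25° = 2.0503 × 0.4226 = 0.8665
apparent dip = arctan 0.8665 = 40.91°

41°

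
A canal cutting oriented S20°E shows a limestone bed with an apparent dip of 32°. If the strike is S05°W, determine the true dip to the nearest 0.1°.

55.9°

The section is 25° from the strike.
tan(true dip) = tan 32° / sin 25° = 1.4786
δ = arctan(1.4786) = 55.93°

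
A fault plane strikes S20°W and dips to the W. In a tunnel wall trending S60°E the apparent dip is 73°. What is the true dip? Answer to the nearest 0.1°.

73.2°

The section is 80° from the strike.
tan δ = tan α / sin β = tan 73° / sin 80° = 3.2709 / 0.9848 = 3.3213
δ = arctan(3.3213) = 73.24°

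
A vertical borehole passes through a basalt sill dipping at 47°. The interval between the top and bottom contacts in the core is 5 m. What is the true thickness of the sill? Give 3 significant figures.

3.41 m

True thickness t = h · cos(dip) = 5 × cos 47°
t = 5 × 0.6820 = 3.410 m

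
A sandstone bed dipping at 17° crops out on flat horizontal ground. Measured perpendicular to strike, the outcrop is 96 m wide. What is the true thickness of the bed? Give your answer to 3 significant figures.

True thickness t = w · sin(dip) = 96 × sin 17°
t = 96 × 0.2924 = 28.068 m

28.1 m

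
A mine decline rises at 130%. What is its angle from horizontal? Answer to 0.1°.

52.4°

tan θ = 130/100 = 1.3000
θ = arctan(1.3000) = 52.43°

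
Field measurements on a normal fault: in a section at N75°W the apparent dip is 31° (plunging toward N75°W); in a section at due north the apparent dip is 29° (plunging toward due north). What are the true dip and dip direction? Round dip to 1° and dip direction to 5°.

true dip 36°, dip direction 320°

Represent each trace as a vector plunging at its apparent dip toward its trend (east-north-up frame): v₁ = (-0.828, 0.222, -0.515), v₂ = (0.000, 0.875, -0.485).
Cross product v₁ × v₂ gives the pole to the plane: n ∝ (-0.343, 0.401, 0.724).
True dip = arccos(n_z / |n|) = arccos(0.8081) = 36.1°.
Dip direction = azimuth of (n_x, n_y) = atan2(-0.343, 0.401) = 319°.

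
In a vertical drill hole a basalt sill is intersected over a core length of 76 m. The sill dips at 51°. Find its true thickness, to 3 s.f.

True thickness t = h · cos(dip) = 76 × cos 51°
t = 76 × 0.6293 = 47.828 m

47.8 m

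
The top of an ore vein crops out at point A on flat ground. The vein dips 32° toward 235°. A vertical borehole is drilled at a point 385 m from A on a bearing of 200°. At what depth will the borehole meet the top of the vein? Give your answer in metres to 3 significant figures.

197 m

The hole lies 35° from the dip direction, so the down-dip offset is 385 × cos 35° = 315.37 m.
Depth = down-dip offset × tan(dip) = 315.37 × tan 32° = 315.37 × 0.6249
Depth = 197.07 m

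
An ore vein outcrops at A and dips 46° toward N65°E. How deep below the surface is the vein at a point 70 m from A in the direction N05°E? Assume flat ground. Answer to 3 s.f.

36.2 m

The hole lies 60° from the dip direction, so the down-dip offset is 70 × cos 60° = 35.00 m.
Depth = down-dip offset × tan(dip) = 35.00 × tan 46° = 35.00 × 1.0355
Depth = 36.24 m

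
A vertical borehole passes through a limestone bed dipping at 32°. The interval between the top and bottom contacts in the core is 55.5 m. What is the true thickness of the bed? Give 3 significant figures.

True thickness t = h · cos(dip) = 55.5 × cos 32°
t = 55.5 × 0.8480 = 47.067 m

47.1 m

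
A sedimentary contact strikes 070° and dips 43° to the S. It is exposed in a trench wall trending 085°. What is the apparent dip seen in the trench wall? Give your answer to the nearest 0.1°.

The section lies 15° from the strike.
tan(apparent dip) = tan 43° · sin 15° = 0.2414
α = arctan(0.2414) = 13.57°

13.6°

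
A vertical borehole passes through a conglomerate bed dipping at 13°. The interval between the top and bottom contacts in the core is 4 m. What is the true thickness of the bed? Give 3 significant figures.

True thickness t = h · cos(dip) = 4 × cos 13°
t = 4 × 0.9744 = 3.897 m

3.90 m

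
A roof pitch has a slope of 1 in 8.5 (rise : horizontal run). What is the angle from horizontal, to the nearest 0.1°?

tan θ = 1/8.5 = 0.1176
θ = arctan(0.1176) = 6.71°

6.7°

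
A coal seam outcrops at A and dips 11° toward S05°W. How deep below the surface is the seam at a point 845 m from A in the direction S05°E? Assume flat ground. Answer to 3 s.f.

162 m

The hole lies 10° from the dip direction, so the down-dip offset is 845 × cos 10° = 832.16 m.
Depth = down-dip offset × tan(dip) = 832.16 × tan 11° = 832.16 × 0.1944
Depth = 161.76 m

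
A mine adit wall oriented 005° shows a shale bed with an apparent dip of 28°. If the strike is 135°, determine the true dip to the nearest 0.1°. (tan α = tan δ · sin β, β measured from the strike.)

The section is 50° from the strike.
tan δ = tan α / sin β = tan 28° / sin 50° = 0.5317 / 0.7660 = 0.6941
δ = arctan(0.6941) = 34.76°

34.8°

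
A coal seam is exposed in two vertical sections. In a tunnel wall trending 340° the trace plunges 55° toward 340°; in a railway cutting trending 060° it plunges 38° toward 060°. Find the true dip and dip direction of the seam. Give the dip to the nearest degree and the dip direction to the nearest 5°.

Each apparent-dip line lies in the plane. As unit vectors (x east, y north, z up), v₁ plunges 55°→340° and v₂ plunges 38°→060°.
The plane normal is n = v₁ × v₂ ∝ (0.009, 0.680, 0.445).
tan δ = √(n_x²+n_y²)/n_z = 0.680/0.445, so δ = 56.8°.
Dip direction = atan2(0.009, 0.680) = 1° (azimuth of n's horizontal projection).

true dip 57°, dip direction 000°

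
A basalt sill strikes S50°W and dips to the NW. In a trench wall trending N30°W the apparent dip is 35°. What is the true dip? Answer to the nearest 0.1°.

β = acute angle between strike S50°W and section N30°W = 80°.
tan δ = tan α / sin β = tan 35° / sin 80° = 0.7002 / 0.9848 = 0.7110
δ = arctan(0.7110) = 35.41°

35.4°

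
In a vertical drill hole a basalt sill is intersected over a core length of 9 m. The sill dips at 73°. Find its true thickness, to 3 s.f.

2.63 m

True thickness t = h · cos(dip) = 9 × cos 73°
t = 9 × 0.2924 = 2.631 m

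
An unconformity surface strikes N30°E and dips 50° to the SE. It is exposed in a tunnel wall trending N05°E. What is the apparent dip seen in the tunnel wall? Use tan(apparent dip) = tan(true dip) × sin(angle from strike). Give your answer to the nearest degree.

Angle between strike (N30°E) and section (N05°E): β = 25°.
tan(apparent dip) = tan 50° · sin 25° = 0.5037
α = arctan(0.5037) = 26.73°

27°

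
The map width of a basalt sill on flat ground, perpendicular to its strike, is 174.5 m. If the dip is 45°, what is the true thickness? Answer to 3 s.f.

True thickness t = w · sin(dip) = 174.5 × sin 45°
t = 174.5 × 0.7071 = 123.390 m

123 m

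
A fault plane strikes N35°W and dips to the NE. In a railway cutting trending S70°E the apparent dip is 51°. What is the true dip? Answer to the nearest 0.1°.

β = acute angle between strike N35°W and section S70°E = 35°.
tan(true dip) = tan 51° / sin 35° = 2.1530
true dip = arctan 2.1530 = 65.09°

65.1°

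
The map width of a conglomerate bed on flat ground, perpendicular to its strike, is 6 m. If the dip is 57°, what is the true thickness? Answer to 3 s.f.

5.03 m

True thickness t = w · sin(dip) = 6 × sin 57°
t = 6 × 0.8387 = 5.032 m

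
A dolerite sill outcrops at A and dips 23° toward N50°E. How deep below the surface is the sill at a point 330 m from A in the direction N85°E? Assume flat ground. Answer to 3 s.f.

115 m

The hole lies 35° from the dip direction, so the down-dip offset is 330 × cos 35° = 270.32 m.
Depth = down-dip offset × tan(dip) = 270.32 × tan 23° = 270.32 × 0.4245
Depth = 114.74 m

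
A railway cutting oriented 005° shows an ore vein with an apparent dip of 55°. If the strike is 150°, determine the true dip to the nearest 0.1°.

The section is 35° from the strike.
tan(true dip) = tan 55° / sin 35° = 2.4899
δ = arctan(2.4899) = 68.12°

68.1°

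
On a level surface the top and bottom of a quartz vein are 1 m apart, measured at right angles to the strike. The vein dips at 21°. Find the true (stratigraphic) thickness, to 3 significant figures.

0.358 m

True thickness t = w · sin(dip) = 1 × sin 21°
t = 1 × 0.3584 = 0.358 m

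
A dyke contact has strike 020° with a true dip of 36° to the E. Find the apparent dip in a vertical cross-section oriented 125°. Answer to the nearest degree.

35°

The section lies 75° from the strike.
tan(apparent dip) = tan 36° · sin 75° = 0.7018
apparent dip = arctan 0.7018 = 35.06°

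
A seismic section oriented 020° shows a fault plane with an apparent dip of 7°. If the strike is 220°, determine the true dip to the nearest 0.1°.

β = acute angle between strike 220° and section 020° = 20°.
tan δ = tan α / sin β = tan 7° / sin 20° = 0.1228 / 0.3420 = 0.3590
δ = arctan(0.3590) = 19.75°

19.7°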